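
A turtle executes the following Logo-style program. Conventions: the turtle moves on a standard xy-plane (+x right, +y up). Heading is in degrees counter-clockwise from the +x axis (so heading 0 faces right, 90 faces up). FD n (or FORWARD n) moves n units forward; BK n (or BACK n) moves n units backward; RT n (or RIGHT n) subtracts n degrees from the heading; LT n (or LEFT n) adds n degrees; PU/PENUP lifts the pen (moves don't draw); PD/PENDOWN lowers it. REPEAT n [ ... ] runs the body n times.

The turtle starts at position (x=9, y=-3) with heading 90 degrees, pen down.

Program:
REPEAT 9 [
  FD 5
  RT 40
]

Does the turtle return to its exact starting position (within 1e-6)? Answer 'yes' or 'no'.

Answer: yes

Derivation:
Executing turtle program step by step:
Start: pos=(9,-3), heading=90, pen down
REPEAT 9 [
  -- iteration 1/9 --
  FD 5: (9,-3) -> (9,2) [heading=90, draw]
  RT 40: heading 90 -> 50
  -- iteration 2/9 --
  FD 5: (9,2) -> (12.214,5.83) [heading=50, draw]
  RT 40: heading 50 -> 10
  -- iteration 3/9 --
  FD 5: (12.214,5.83) -> (17.138,6.698) [heading=10, draw]
  RT 40: heading 10 -> 330
  -- iteration 4/9 --
  FD 5: (17.138,6.698) -> (21.468,4.198) [heading=330, draw]
  RT 40: heading 330 -> 290
  -- iteration 5/9 --
  FD 5: (21.468,4.198) -> (23.178,-0.5) [heading=290, draw]
  RT 40: heading 290 -> 250
  -- iteration 6/9 --
  FD 5: (23.178,-0.5) -> (21.468,-5.198) [heading=250, draw]
  RT 40: heading 250 -> 210
  -- iteration 7/9 --
  FD 5: (21.468,-5.198) -> (17.138,-7.698) [heading=210, draw]
  RT 40: heading 210 -> 170
  -- iteration 8/9 --
  FD 5: (17.138,-7.698) -> (12.214,-6.83) [heading=170, draw]
  RT 40: heading 170 -> 130
  -- iteration 9/9 --
  FD 5: (12.214,-6.83) -> (9,-3) [heading=130, draw]
  RT 40: heading 130 -> 90
]
Final: pos=(9,-3), heading=90, 9 segment(s) drawn

Start position: (9, -3)
Final position: (9, -3)
Distance = 0; < 1e-6 -> CLOSED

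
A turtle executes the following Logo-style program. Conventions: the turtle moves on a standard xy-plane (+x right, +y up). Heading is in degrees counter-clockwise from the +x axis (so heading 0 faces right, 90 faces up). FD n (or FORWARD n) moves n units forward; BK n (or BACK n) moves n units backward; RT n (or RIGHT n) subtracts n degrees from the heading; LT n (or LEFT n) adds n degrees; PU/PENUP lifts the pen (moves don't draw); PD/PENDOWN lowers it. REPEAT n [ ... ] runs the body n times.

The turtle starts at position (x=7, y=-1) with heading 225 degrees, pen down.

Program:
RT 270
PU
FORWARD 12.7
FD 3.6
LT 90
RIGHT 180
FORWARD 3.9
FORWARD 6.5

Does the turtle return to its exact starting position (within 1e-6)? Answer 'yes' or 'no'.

Executing turtle program step by step:
Start: pos=(7,-1), heading=225, pen down
RT 270: heading 225 -> 315
PU: pen up
FD 12.7: (7,-1) -> (15.98,-9.98) [heading=315, move]
FD 3.6: (15.98,-9.98) -> (18.526,-12.526) [heading=315, move]
LT 90: heading 315 -> 45
RT 180: heading 45 -> 225
FD 3.9: (18.526,-12.526) -> (15.768,-15.284) [heading=225, move]
FD 6.5: (15.768,-15.284) -> (11.172,-19.88) [heading=225, move]
Final: pos=(11.172,-19.88), heading=225, 0 segment(s) drawn

Start position: (7, -1)
Final position: (11.172, -19.88)
Distance = 19.335; >= 1e-6 -> NOT closed

Answer: no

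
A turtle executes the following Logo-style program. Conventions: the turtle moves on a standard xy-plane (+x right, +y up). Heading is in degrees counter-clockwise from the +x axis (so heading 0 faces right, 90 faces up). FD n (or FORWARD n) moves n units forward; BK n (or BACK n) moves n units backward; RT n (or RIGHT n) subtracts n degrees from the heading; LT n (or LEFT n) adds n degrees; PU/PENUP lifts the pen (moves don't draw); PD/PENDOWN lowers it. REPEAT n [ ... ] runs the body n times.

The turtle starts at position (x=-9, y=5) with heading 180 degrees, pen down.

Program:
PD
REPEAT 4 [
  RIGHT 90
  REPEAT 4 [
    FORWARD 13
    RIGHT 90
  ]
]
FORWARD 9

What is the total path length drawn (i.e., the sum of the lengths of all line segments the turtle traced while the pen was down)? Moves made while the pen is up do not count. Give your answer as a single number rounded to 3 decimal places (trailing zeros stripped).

Executing turtle program step by step:
Start: pos=(-9,5), heading=180, pen down
PD: pen down
REPEAT 4 [
  -- iteration 1/4 --
  RT 90: heading 180 -> 90
  REPEAT 4 [
    -- iteration 1/4 --
    FD 13: (-9,5) -> (-9,18) [heading=90, draw]
    RT 90: heading 90 -> 0
    -- iteration 2/4 --
    FD 13: (-9,18) -> (4,18) [heading=0, draw]
    RT 90: heading 0 -> 270
    -- iteration 3/4 --
    FD 13: (4,18) -> (4,5) [heading=270, draw]
    RT 90: heading 270 -> 180
    -- iteration 4/4 --
    FD 13: (4,5) -> (-9,5) [heading=180, draw]
    RT 90: heading 180 -> 90
  ]
  -- iteration 2/4 --
  RT 90: heading 90 -> 0
  REPEAT 4 [
    -- iteration 1/4 --
    FD 13: (-9,5) -> (4,5) [heading=0, draw]
    RT 90: heading 0 -> 270
    -- iteration 2/4 --
    FD 13: (4,5) -> (4,-8) [heading=270, draw]
    RT 90: heading 270 -> 180
    -- iteration 3/4 --
    FD 13: (4,-8) -> (-9,-8) [heading=180, draw]
    RT 90: heading 180 -> 90
    -- iteration 4/4 --
    FD 13: (-9,-8) -> (-9,5) [heading=90, draw]
    RT 90: heading 90 -> 0
  ]
  -- iteration 3/4 --
  RT 90: heading 0 -> 270
  REPEAT 4 [
    -- iteration 1/4 --
    FD 13: (-9,5) -> (-9,-8) [heading=270, draw]
    RT 90: heading 270 -> 180
    -- iteration 2/4 --
    FD 13: (-9,-8) -> (-22,-8) [heading=180, draw]
    RT 90: heading 180 -> 90
    -- iteration 3/4 --
    FD 13: (-22,-8) -> (-22,5) [heading=90, draw]
    RT 90: heading 90 -> 0
    -- iteration 4/4 --
    FD 13: (-22,5) -> (-9,5) [heading=0, draw]
    RT 90: heading 0 -> 270
  ]
  -- iteration 4/4 --
  RT 90: heading 270 -> 180
  REPEAT 4 [
    -- iteration 1/4 --
    FD 13: (-9,5) -> (-22,5) [heading=180, draw]
    RT 90: heading 180 -> 90
    -- iteration 2/4 --
    FD 13: (-22,5) -> (-22,18) [heading=90, draw]
    RT 90: heading 90 -> 0
    -- iteration 3/4 --
    FD 13: (-22,18) -> (-9,18) [heading=0, draw]
    RT 90: heading 0 -> 270
    -- iteration 4/4 --
    FD 13: (-9,18) -> (-9,5) [heading=270, draw]
    RT 90: heading 270 -> 180
  ]
]
FD 9: (-9,5) -> (-18,5) [heading=180, draw]
Final: pos=(-18,5), heading=180, 17 segment(s) drawn

Segment lengths:
  seg 1: (-9,5) -> (-9,18), length = 13
  seg 2: (-9,18) -> (4,18), length = 13
  seg 3: (4,18) -> (4,5), length = 13
  seg 4: (4,5) -> (-9,5), length = 13
  seg 5: (-9,5) -> (4,5), length = 13
  seg 6: (4,5) -> (4,-8), length = 13
  seg 7: (4,-8) -> (-9,-8), length = 13
  seg 8: (-9,-8) -> (-9,5), length = 13
  seg 9: (-9,5) -> (-9,-8), length = 13
  seg 10: (-9,-8) -> (-22,-8), length = 13
  seg 11: (-22,-8) -> (-22,5), length = 13
  seg 12: (-22,5) -> (-9,5), length = 13
  seg 13: (-9,5) -> (-22,5), length = 13
  seg 14: (-22,5) -> (-22,18), length = 13
  seg 15: (-22,18) -> (-9,18), length = 13
  seg 16: (-9,18) -> (-9,5), length = 13
  seg 17: (-9,5) -> (-18,5), length = 9
Total = 217

Answer: 217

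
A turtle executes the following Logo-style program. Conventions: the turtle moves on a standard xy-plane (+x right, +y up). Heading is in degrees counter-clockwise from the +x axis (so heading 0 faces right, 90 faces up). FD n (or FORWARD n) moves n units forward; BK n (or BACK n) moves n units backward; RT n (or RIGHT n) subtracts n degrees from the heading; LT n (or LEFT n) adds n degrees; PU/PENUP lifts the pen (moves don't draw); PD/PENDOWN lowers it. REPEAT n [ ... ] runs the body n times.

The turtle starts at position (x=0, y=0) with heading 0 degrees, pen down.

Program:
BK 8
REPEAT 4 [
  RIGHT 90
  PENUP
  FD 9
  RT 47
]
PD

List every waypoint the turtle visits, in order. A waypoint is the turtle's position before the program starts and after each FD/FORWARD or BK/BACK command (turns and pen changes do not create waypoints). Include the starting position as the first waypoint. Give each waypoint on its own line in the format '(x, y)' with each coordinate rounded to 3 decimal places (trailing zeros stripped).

Executing turtle program step by step:
Start: pos=(0,0), heading=0, pen down
BK 8: (0,0) -> (-8,0) [heading=0, draw]
REPEAT 4 [
  -- iteration 1/4 --
  RT 90: heading 0 -> 270
  PU: pen up
  FD 9: (-8,0) -> (-8,-9) [heading=270, move]
  RT 47: heading 270 -> 223
  -- iteration 2/4 --
  RT 90: heading 223 -> 133
  PU: pen up
  FD 9: (-8,-9) -> (-14.138,-2.418) [heading=133, move]
  RT 47: heading 133 -> 86
  -- iteration 3/4 --
  RT 90: heading 86 -> 356
  PU: pen up
  FD 9: (-14.138,-2.418) -> (-5.16,-3.046) [heading=356, move]
  RT 47: heading 356 -> 309
  -- iteration 4/4 --
  RT 90: heading 309 -> 219
  PU: pen up
  FD 9: (-5.16,-3.046) -> (-12.154,-8.71) [heading=219, move]
  RT 47: heading 219 -> 172
]
PD: pen down
Final: pos=(-12.154,-8.71), heading=172, 1 segment(s) drawn
Waypoints (6 total):
(0, 0)
(-8, 0)
(-8, -9)
(-14.138, -2.418)
(-5.16, -3.046)
(-12.154, -8.71)

Answer: (0, 0)
(-8, 0)
(-8, -9)
(-14.138, -2.418)
(-5.16, -3.046)
(-12.154, -8.71)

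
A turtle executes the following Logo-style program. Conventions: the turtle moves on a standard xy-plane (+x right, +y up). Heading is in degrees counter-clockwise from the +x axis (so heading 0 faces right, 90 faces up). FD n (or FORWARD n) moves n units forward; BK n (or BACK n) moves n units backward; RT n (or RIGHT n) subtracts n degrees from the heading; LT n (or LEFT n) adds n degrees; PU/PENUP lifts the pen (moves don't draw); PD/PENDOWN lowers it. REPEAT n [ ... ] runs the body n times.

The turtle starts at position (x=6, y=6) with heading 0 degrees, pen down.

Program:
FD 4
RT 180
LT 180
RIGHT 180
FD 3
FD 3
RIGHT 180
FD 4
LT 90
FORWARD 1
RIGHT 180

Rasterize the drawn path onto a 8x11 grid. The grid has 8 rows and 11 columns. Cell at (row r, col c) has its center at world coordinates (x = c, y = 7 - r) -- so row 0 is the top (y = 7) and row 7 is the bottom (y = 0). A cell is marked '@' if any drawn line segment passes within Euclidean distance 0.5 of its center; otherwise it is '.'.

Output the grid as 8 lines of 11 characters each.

Segment 0: (6,6) -> (10,6)
Segment 1: (10,6) -> (7,6)
Segment 2: (7,6) -> (4,6)
Segment 3: (4,6) -> (8,6)
Segment 4: (8,6) -> (8,7)

Answer: ........@..
....@@@@@@@
...........
...........
...........
...........
...........
...........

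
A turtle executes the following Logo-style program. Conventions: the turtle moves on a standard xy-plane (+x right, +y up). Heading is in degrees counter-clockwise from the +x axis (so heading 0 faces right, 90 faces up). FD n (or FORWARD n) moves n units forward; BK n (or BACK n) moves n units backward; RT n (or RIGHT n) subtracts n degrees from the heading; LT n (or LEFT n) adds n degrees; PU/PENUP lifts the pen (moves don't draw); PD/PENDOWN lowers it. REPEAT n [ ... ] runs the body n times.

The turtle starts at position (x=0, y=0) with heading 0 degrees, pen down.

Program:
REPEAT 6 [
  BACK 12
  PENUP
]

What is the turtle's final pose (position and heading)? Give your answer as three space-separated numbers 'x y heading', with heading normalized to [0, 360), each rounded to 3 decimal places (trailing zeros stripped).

Answer: -72 0 0

Derivation:
Executing turtle program step by step:
Start: pos=(0,0), heading=0, pen down
REPEAT 6 [
  -- iteration 1/6 --
  BK 12: (0,0) -> (-12,0) [heading=0, draw]
  PU: pen up
  -- iteration 2/6 --
  BK 12: (-12,0) -> (-24,0) [heading=0, move]
  PU: pen up
  -- iteration 3/6 --
  BK 12: (-24,0) -> (-36,0) [heading=0, move]
  PU: pen up
  -- iteration 4/6 --
  BK 12: (-36,0) -> (-48,0) [heading=0, move]
  PU: pen up
  -- iteration 5/6 --
  BK 12: (-48,0) -> (-60,0) [heading=0, move]
  PU: pen up
  -- iteration 6/6 --
  BK 12: (-60,0) -> (-72,0) [heading=0, move]
  PU: pen up
]
Final: pos=(-72,0), heading=0, 1 segment(s) drawn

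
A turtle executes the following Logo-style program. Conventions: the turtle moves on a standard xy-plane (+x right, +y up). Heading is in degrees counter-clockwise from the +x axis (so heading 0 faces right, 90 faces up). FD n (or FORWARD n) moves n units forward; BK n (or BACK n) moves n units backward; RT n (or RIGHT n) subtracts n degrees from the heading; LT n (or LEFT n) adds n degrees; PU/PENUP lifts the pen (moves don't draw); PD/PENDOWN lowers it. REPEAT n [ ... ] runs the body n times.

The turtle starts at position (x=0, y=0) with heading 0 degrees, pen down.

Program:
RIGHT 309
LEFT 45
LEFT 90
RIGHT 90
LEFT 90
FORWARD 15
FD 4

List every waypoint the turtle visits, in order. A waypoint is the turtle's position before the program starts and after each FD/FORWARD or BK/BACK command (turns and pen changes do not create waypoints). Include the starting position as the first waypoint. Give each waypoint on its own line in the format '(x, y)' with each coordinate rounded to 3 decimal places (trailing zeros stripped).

Answer: (0, 0)
(-14.918, -1.568)
(-18.896, -1.986)

Derivation:
Executing turtle program step by step:
Start: pos=(0,0), heading=0, pen down
RT 309: heading 0 -> 51
LT 45: heading 51 -> 96
LT 90: heading 96 -> 186
RT 90: heading 186 -> 96
LT 90: heading 96 -> 186
FD 15: (0,0) -> (-14.918,-1.568) [heading=186, draw]
FD 4: (-14.918,-1.568) -> (-18.896,-1.986) [heading=186, draw]
Final: pos=(-18.896,-1.986), heading=186, 2 segment(s) drawn
Waypoints (3 total):
(0, 0)
(-14.918, -1.568)
(-18.896, -1.986)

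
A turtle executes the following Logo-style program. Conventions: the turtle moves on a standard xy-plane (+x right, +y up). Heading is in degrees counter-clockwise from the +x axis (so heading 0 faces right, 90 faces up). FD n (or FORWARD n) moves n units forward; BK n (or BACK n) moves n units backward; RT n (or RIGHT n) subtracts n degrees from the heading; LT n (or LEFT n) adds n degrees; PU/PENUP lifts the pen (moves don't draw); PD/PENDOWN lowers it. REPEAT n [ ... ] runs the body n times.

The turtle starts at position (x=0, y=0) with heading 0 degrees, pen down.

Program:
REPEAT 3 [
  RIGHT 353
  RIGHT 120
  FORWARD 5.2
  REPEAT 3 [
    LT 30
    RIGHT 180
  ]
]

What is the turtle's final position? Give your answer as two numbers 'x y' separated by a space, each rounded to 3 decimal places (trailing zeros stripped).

Executing turtle program step by step:
Start: pos=(0,0), heading=0, pen down
REPEAT 3 [
  -- iteration 1/3 --
  RT 353: heading 0 -> 7
  RT 120: heading 7 -> 247
  FD 5.2: (0,0) -> (-2.032,-4.787) [heading=247, draw]
  REPEAT 3 [
    -- iteration 1/3 --
    LT 30: heading 247 -> 277
    RT 180: heading 277 -> 97
    -- iteration 2/3 --
    LT 30: heading 97 -> 127
    RT 180: heading 127 -> 307
    -- iteration 3/3 --
    LT 30: heading 307 -> 337
    RT 180: heading 337 -> 157
  ]
  -- iteration 2/3 --
  RT 353: heading 157 -> 164
  RT 120: heading 164 -> 44
  FD 5.2: (-2.032,-4.787) -> (1.709,-1.174) [heading=44, draw]
  REPEAT 3 [
    -- iteration 1/3 --
    LT 30: heading 44 -> 74
    RT 180: heading 74 -> 254
    -- iteration 2/3 --
    LT 30: heading 254 -> 284
    RT 180: heading 284 -> 104
    -- iteration 3/3 --
    LT 30: heading 104 -> 134
    RT 180: heading 134 -> 314
  ]
  -- iteration 3/3 --
  RT 353: heading 314 -> 321
  RT 120: heading 321 -> 201
  FD 5.2: (1.709,-1.174) -> (-3.146,-3.038) [heading=201, draw]
  REPEAT 3 [
    -- iteration 1/3 --
    LT 30: heading 201 -> 231
    RT 180: heading 231 -> 51
    -- iteration 2/3 --
    LT 30: heading 51 -> 81
    RT 180: heading 81 -> 261
    -- iteration 3/3 --
    LT 30: heading 261 -> 291
    RT 180: heading 291 -> 111
  ]
]
Final: pos=(-3.146,-3.038), heading=111, 3 segment(s) drawn

Answer: -3.146 -3.038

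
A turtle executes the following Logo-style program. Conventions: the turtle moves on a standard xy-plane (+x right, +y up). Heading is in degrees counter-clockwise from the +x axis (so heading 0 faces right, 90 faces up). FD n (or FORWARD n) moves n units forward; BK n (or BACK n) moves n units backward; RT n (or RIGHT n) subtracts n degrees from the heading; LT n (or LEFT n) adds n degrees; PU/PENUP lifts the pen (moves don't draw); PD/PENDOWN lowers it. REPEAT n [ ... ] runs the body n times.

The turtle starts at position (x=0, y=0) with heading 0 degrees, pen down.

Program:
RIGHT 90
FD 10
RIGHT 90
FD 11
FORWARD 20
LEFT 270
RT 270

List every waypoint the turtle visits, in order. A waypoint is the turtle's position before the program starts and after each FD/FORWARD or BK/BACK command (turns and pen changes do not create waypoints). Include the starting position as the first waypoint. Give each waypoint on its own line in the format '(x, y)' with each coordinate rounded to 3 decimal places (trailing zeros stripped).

Answer: (0, 0)
(0, -10)
(-11, -10)
(-31, -10)

Derivation:
Executing turtle program step by step:
Start: pos=(0,0), heading=0, pen down
RT 90: heading 0 -> 270
FD 10: (0,0) -> (0,-10) [heading=270, draw]
RT 90: heading 270 -> 180
FD 11: (0,-10) -> (-11,-10) [heading=180, draw]
FD 20: (-11,-10) -> (-31,-10) [heading=180, draw]
LT 270: heading 180 -> 90
RT 270: heading 90 -> 180
Final: pos=(-31,-10), heading=180, 3 segment(s) drawn
Waypoints (4 total):
(0, 0)
(0, -10)
(-11, -10)
(-31, -10)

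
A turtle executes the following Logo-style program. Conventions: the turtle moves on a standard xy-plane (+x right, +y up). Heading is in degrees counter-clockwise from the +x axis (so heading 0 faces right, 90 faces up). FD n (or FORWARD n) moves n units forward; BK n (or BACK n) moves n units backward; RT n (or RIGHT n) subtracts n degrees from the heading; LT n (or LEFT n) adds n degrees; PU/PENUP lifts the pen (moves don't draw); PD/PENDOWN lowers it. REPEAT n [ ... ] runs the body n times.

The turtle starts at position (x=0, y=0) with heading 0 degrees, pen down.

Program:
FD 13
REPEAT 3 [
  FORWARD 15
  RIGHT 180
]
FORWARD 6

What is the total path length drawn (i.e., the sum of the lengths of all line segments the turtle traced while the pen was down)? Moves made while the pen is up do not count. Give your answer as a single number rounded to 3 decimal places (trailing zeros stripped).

Answer: 64

Derivation:
Executing turtle program step by step:
Start: pos=(0,0), heading=0, pen down
FD 13: (0,0) -> (13,0) [heading=0, draw]
REPEAT 3 [
  -- iteration 1/3 --
  FD 15: (13,0) -> (28,0) [heading=0, draw]
  RT 180: heading 0 -> 180
  -- iteration 2/3 --
  FD 15: (28,0) -> (13,0) [heading=180, draw]
  RT 180: heading 180 -> 0
  -- iteration 3/3 --
  FD 15: (13,0) -> (28,0) [heading=0, draw]
  RT 180: heading 0 -> 180
]
FD 6: (28,0) -> (22,0) [heading=180, draw]
Final: pos=(22,0), heading=180, 5 segment(s) drawn

Segment lengths:
  seg 1: (0,0) -> (13,0), length = 13
  seg 2: (13,0) -> (28,0), length = 15
  seg 3: (28,0) -> (13,0), length = 15
  seg 4: (13,0) -> (28,0), length = 15
  seg 5: (28,0) -> (22,0), length = 6
Total = 64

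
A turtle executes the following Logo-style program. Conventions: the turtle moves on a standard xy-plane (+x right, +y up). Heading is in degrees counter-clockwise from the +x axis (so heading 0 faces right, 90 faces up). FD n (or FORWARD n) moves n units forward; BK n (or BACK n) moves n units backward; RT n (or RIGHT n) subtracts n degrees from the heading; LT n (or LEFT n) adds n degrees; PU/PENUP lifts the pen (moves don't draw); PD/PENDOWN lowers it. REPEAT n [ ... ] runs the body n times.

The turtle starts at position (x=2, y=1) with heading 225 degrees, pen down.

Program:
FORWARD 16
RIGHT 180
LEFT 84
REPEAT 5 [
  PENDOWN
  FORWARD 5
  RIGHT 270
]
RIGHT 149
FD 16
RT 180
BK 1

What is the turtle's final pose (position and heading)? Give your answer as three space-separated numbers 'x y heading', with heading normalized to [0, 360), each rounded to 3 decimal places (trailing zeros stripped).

Answer: -6.646 9.547 250

Derivation:
Executing turtle program step by step:
Start: pos=(2,1), heading=225, pen down
FD 16: (2,1) -> (-9.314,-10.314) [heading=225, draw]
RT 180: heading 225 -> 45
LT 84: heading 45 -> 129
REPEAT 5 [
  -- iteration 1/5 --
  PD: pen down
  FD 5: (-9.314,-10.314) -> (-12.46,-6.428) [heading=129, draw]
  RT 270: heading 129 -> 219
  -- iteration 2/5 --
  PD: pen down
  FD 5: (-12.46,-6.428) -> (-16.346,-9.575) [heading=219, draw]
  RT 270: heading 219 -> 309
  -- iteration 3/5 --
  PD: pen down
  FD 5: (-16.346,-9.575) -> (-13.199,-13.46) [heading=309, draw]
  RT 270: heading 309 -> 39
  -- iteration 4/5 --
  PD: pen down
  FD 5: (-13.199,-13.46) -> (-9.314,-10.314) [heading=39, draw]
  RT 270: heading 39 -> 129
  -- iteration 5/5 --
  PD: pen down
  FD 5: (-9.314,-10.314) -> (-12.46,-6.428) [heading=129, draw]
  RT 270: heading 129 -> 219
]
RT 149: heading 219 -> 70
FD 16: (-12.46,-6.428) -> (-6.988,8.607) [heading=70, draw]
RT 180: heading 70 -> 250
BK 1: (-6.988,8.607) -> (-6.646,9.547) [heading=250, draw]
Final: pos=(-6.646,9.547), heading=250, 8 segment(s) drawn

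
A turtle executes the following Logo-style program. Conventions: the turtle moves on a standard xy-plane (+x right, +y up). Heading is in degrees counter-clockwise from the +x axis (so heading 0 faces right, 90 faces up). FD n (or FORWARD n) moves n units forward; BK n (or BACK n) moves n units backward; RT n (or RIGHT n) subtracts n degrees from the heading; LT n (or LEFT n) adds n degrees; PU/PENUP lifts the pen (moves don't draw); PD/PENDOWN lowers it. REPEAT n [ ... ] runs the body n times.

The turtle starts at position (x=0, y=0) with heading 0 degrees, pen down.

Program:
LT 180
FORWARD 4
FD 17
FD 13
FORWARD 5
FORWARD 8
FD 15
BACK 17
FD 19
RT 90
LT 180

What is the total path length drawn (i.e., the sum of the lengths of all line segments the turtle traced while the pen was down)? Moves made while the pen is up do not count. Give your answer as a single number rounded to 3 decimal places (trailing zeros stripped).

Answer: 98

Derivation:
Executing turtle program step by step:
Start: pos=(0,0), heading=0, pen down
LT 180: heading 0 -> 180
FD 4: (0,0) -> (-4,0) [heading=180, draw]
FD 17: (-4,0) -> (-21,0) [heading=180, draw]
FD 13: (-21,0) -> (-34,0) [heading=180, draw]
FD 5: (-34,0) -> (-39,0) [heading=180, draw]
FD 8: (-39,0) -> (-47,0) [heading=180, draw]
FD 15: (-47,0) -> (-62,0) [heading=180, draw]
BK 17: (-62,0) -> (-45,0) [heading=180, draw]
FD 19: (-45,0) -> (-64,0) [heading=180, draw]
RT 90: heading 180 -> 90
LT 180: heading 90 -> 270
Final: pos=(-64,0), heading=270, 8 segment(s) drawn

Segment lengths:
  seg 1: (0,0) -> (-4,0), length = 4
  seg 2: (-4,0) -> (-21,0), length = 17
  seg 3: (-21,0) -> (-34,0), length = 13
  seg 4: (-34,0) -> (-39,0), length = 5
  seg 5: (-39,0) -> (-47,0), length = 8
  seg 6: (-47,0) -> (-62,0), length = 15
  seg 7: (-62,0) -> (-45,0), length = 17
  seg 8: (-45,0) -> (-64,0), length = 19
Total = 98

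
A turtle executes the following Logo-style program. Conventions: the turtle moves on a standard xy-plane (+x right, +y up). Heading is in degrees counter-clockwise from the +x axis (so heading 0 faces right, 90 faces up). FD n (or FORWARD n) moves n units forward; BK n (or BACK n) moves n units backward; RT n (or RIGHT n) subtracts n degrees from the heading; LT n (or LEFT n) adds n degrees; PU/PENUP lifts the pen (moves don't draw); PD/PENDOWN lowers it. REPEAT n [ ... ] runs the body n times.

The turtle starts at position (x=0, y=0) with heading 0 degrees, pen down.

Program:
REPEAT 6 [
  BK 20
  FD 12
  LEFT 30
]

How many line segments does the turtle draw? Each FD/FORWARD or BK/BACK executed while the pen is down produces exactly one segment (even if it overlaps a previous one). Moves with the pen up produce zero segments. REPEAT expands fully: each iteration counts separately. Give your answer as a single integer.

Answer: 12

Derivation:
Executing turtle program step by step:
Start: pos=(0,0), heading=0, pen down
REPEAT 6 [
  -- iteration 1/6 --
  BK 20: (0,0) -> (-20,0) [heading=0, draw]
  FD 12: (-20,0) -> (-8,0) [heading=0, draw]
  LT 30: heading 0 -> 30
  -- iteration 2/6 --
  BK 20: (-8,0) -> (-25.321,-10) [heading=30, draw]
  FD 12: (-25.321,-10) -> (-14.928,-4) [heading=30, draw]
  LT 30: heading 30 -> 60
  -- iteration 3/6 --
  BK 20: (-14.928,-4) -> (-24.928,-21.321) [heading=60, draw]
  FD 12: (-24.928,-21.321) -> (-18.928,-10.928) [heading=60, draw]
  LT 30: heading 60 -> 90
  -- iteration 4/6 --
  BK 20: (-18.928,-10.928) -> (-18.928,-30.928) [heading=90, draw]
  FD 12: (-18.928,-30.928) -> (-18.928,-18.928) [heading=90, draw]
  LT 30: heading 90 -> 120
  -- iteration 5/6 --
  BK 20: (-18.928,-18.928) -> (-8.928,-36.249) [heading=120, draw]
  FD 12: (-8.928,-36.249) -> (-14.928,-25.856) [heading=120, draw]
  LT 30: heading 120 -> 150
  -- iteration 6/6 --
  BK 20: (-14.928,-25.856) -> (2.392,-35.856) [heading=150, draw]
  FD 12: (2.392,-35.856) -> (-8,-29.856) [heading=150, draw]
  LT 30: heading 150 -> 180
]
Final: pos=(-8,-29.856), heading=180, 12 segment(s) drawn
Segments drawn: 12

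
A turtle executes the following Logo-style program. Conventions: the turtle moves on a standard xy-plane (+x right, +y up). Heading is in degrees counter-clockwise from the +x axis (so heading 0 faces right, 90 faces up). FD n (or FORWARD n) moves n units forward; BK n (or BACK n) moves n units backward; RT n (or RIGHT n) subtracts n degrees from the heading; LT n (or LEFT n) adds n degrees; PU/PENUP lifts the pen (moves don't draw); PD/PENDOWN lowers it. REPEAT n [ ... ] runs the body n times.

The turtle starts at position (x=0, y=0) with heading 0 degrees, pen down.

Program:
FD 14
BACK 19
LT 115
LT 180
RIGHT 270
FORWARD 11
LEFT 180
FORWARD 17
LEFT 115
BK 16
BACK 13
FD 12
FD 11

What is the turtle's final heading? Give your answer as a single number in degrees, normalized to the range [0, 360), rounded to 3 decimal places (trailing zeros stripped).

Answer: 320

Derivation:
Executing turtle program step by step:
Start: pos=(0,0), heading=0, pen down
FD 14: (0,0) -> (14,0) [heading=0, draw]
BK 19: (14,0) -> (-5,0) [heading=0, draw]
LT 115: heading 0 -> 115
LT 180: heading 115 -> 295
RT 270: heading 295 -> 25
FD 11: (-5,0) -> (4.969,4.649) [heading=25, draw]
LT 180: heading 25 -> 205
FD 17: (4.969,4.649) -> (-10.438,-2.536) [heading=205, draw]
LT 115: heading 205 -> 320
BK 16: (-10.438,-2.536) -> (-22.695,7.749) [heading=320, draw]
BK 13: (-22.695,7.749) -> (-32.653,16.105) [heading=320, draw]
FD 12: (-32.653,16.105) -> (-23.461,8.392) [heading=320, draw]
FD 11: (-23.461,8.392) -> (-15.034,1.321) [heading=320, draw]
Final: pos=(-15.034,1.321), heading=320, 8 segment(s) drawn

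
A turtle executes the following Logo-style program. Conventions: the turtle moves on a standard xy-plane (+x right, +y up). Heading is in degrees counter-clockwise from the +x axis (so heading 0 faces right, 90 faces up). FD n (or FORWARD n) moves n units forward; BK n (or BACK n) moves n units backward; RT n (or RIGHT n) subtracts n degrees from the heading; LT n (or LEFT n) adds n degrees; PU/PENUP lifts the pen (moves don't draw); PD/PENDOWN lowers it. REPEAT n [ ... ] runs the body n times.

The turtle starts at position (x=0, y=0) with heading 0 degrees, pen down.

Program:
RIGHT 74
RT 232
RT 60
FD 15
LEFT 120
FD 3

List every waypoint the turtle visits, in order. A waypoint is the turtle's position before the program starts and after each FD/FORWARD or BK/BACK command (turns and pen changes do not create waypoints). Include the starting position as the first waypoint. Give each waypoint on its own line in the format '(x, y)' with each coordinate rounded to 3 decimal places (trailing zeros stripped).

Executing turtle program step by step:
Start: pos=(0,0), heading=0, pen down
RT 74: heading 0 -> 286
RT 232: heading 286 -> 54
RT 60: heading 54 -> 354
FD 15: (0,0) -> (14.918,-1.568) [heading=354, draw]
LT 120: heading 354 -> 114
FD 3: (14.918,-1.568) -> (13.698,1.173) [heading=114, draw]
Final: pos=(13.698,1.173), heading=114, 2 segment(s) drawn
Waypoints (3 total):
(0, 0)
(14.918, -1.568)
(13.698, 1.173)

Answer: (0, 0)
(14.918, -1.568)
(13.698, 1.173)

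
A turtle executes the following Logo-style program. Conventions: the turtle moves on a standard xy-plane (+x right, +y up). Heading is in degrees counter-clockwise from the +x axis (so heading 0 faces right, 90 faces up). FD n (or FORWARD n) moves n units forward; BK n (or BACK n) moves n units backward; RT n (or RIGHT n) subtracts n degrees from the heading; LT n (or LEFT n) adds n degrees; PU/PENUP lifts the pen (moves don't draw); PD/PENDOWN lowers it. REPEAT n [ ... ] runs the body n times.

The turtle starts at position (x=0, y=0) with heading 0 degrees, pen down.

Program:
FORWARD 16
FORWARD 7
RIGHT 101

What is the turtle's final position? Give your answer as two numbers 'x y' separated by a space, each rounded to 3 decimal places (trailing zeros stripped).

Answer: 23 0

Derivation:
Executing turtle program step by step:
Start: pos=(0,0), heading=0, pen down
FD 16: (0,0) -> (16,0) [heading=0, draw]
FD 7: (16,0) -> (23,0) [heading=0, draw]
RT 101: heading 0 -> 259
Final: pos=(23,0), heading=259, 2 segment(s) drawn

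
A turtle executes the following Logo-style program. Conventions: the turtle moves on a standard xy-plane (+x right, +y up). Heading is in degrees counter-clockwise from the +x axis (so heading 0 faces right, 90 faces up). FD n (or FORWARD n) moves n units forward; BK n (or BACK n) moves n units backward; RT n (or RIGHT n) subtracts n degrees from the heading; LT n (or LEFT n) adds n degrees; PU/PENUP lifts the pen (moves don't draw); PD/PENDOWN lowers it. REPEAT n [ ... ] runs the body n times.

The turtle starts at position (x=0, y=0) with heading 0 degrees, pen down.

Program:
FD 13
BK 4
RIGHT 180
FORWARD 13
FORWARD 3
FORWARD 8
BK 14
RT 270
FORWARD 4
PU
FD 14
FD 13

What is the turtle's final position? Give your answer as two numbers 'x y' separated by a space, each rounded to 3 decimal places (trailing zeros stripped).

Executing turtle program step by step:
Start: pos=(0,0), heading=0, pen down
FD 13: (0,0) -> (13,0) [heading=0, draw]
BK 4: (13,0) -> (9,0) [heading=0, draw]
RT 180: heading 0 -> 180
FD 13: (9,0) -> (-4,0) [heading=180, draw]
FD 3: (-4,0) -> (-7,0) [heading=180, draw]
FD 8: (-7,0) -> (-15,0) [heading=180, draw]
BK 14: (-15,0) -> (-1,0) [heading=180, draw]
RT 270: heading 180 -> 270
FD 4: (-1,0) -> (-1,-4) [heading=270, draw]
PU: pen up
FD 14: (-1,-4) -> (-1,-18) [heading=270, move]
FD 13: (-1,-18) -> (-1,-31) [heading=270, move]
Final: pos=(-1,-31), heading=270, 7 segment(s) drawn

Answer: -1 -31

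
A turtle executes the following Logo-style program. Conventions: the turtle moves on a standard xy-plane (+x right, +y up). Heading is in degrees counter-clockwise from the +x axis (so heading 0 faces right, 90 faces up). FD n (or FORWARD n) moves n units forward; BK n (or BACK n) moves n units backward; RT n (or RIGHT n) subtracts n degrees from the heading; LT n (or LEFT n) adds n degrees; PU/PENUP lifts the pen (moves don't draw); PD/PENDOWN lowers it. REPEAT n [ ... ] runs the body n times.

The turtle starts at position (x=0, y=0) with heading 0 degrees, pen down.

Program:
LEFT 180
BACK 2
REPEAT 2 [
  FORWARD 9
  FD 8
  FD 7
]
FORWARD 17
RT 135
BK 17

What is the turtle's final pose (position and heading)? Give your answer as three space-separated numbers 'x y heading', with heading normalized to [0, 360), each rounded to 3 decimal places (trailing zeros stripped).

Answer: -75.021 -12.021 45

Derivation:
Executing turtle program step by step:
Start: pos=(0,0), heading=0, pen down
LT 180: heading 0 -> 180
BK 2: (0,0) -> (2,0) [heading=180, draw]
REPEAT 2 [
  -- iteration 1/2 --
  FD 9: (2,0) -> (-7,0) [heading=180, draw]
  FD 8: (-7,0) -> (-15,0) [heading=180, draw]
  FD 7: (-15,0) -> (-22,0) [heading=180, draw]
  -- iteration 2/2 --
  FD 9: (-22,0) -> (-31,0) [heading=180, draw]
  FD 8: (-31,0) -> (-39,0) [heading=180, draw]
  FD 7: (-39,0) -> (-46,0) [heading=180, draw]
]
FD 17: (-46,0) -> (-63,0) [heading=180, draw]
RT 135: heading 180 -> 45
BK 17: (-63,0) -> (-75.021,-12.021) [heading=45, draw]
Final: pos=(-75.021,-12.021), heading=45, 9 segment(s) drawn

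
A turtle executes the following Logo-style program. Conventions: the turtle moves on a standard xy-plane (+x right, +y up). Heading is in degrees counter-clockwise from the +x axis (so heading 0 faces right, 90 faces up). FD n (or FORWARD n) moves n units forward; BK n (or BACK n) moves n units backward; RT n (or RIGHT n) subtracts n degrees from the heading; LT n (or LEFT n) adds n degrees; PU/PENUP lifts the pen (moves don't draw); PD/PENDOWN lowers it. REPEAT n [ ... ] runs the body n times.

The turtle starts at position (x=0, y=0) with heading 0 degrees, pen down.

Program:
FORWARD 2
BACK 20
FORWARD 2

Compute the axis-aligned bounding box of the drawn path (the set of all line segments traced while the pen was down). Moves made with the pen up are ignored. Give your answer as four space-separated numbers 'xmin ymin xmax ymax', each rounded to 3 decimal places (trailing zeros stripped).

Answer: -18 0 2 0

Derivation:
Executing turtle program step by step:
Start: pos=(0,0), heading=0, pen down
FD 2: (0,0) -> (2,0) [heading=0, draw]
BK 20: (2,0) -> (-18,0) [heading=0, draw]
FD 2: (-18,0) -> (-16,0) [heading=0, draw]
Final: pos=(-16,0), heading=0, 3 segment(s) drawn

Segment endpoints: x in {-18, -16, 0, 2}, y in {0}
xmin=-18, ymin=0, xmax=2, ymax=0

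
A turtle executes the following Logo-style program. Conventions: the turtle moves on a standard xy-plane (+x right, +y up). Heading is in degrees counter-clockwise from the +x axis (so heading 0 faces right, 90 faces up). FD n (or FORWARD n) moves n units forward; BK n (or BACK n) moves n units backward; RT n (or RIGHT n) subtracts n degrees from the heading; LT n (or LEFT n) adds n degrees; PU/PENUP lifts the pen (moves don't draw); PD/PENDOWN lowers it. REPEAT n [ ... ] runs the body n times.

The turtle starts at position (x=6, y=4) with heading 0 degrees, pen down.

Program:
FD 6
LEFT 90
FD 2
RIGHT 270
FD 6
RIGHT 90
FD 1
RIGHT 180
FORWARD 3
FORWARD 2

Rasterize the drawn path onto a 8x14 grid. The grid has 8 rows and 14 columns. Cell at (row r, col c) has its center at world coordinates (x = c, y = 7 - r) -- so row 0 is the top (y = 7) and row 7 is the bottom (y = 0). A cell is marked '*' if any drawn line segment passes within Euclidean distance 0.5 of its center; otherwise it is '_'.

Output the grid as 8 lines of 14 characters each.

Answer: ______*_______
______*******_
______*_____*_
______*******_
______*_______
______*_______
______________
______________

Derivation:
Segment 0: (6,4) -> (12,4)
Segment 1: (12,4) -> (12,6)
Segment 2: (12,6) -> (6,6)
Segment 3: (6,6) -> (6,7)
Segment 4: (6,7) -> (6,4)
Segment 5: (6,4) -> (6,2)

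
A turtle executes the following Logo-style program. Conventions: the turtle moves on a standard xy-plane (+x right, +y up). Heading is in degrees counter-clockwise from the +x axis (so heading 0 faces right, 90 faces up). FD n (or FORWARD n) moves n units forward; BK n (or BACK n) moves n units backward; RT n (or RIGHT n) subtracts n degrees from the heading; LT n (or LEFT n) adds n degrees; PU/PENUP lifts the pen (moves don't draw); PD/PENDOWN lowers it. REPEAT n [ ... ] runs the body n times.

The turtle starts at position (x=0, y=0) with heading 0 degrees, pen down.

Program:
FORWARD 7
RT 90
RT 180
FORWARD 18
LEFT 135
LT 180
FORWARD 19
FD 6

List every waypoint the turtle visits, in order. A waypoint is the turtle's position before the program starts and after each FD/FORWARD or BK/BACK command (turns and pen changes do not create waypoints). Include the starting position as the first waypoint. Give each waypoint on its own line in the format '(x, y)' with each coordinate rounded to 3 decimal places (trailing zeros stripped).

Executing turtle program step by step:
Start: pos=(0,0), heading=0, pen down
FD 7: (0,0) -> (7,0) [heading=0, draw]
RT 90: heading 0 -> 270
RT 180: heading 270 -> 90
FD 18: (7,0) -> (7,18) [heading=90, draw]
LT 135: heading 90 -> 225
LT 180: heading 225 -> 45
FD 19: (7,18) -> (20.435,31.435) [heading=45, draw]
FD 6: (20.435,31.435) -> (24.678,35.678) [heading=45, draw]
Final: pos=(24.678,35.678), heading=45, 4 segment(s) drawn
Waypoints (5 total):
(0, 0)
(7, 0)
(7, 18)
(20.435, 31.435)
(24.678, 35.678)

Answer: (0, 0)
(7, 0)
(7, 18)
(20.435, 31.435)
(24.678, 35.678)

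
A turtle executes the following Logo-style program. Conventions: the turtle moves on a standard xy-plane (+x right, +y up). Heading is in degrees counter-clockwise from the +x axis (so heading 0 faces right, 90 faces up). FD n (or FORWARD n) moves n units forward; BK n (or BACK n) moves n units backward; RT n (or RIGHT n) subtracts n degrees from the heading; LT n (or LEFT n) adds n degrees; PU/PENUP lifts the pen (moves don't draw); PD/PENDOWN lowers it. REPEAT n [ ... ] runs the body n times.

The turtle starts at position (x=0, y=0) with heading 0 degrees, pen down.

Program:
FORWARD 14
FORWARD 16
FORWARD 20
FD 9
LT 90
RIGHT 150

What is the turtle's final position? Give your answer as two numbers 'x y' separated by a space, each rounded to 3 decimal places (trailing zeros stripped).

Answer: 59 0

Derivation:
Executing turtle program step by step:
Start: pos=(0,0), heading=0, pen down
FD 14: (0,0) -> (14,0) [heading=0, draw]
FD 16: (14,0) -> (30,0) [heading=0, draw]
FD 20: (30,0) -> (50,0) [heading=0, draw]
FD 9: (50,0) -> (59,0) [heading=0, draw]
LT 90: heading 0 -> 90
RT 150: heading 90 -> 300
Final: pos=(59,0), heading=300, 4 segment(s) drawn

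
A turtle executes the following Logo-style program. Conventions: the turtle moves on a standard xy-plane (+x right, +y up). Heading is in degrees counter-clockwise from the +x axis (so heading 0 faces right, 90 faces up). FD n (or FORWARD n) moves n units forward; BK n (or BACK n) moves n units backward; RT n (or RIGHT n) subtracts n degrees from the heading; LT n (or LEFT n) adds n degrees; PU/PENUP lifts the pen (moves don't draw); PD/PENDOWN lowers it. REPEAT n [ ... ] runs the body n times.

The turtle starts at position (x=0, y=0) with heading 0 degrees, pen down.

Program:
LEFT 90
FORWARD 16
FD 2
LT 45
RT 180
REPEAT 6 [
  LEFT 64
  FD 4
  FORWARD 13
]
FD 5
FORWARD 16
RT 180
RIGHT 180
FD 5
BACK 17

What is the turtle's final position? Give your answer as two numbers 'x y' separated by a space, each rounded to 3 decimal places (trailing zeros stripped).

Executing turtle program step by step:
Start: pos=(0,0), heading=0, pen down
LT 90: heading 0 -> 90
FD 16: (0,0) -> (0,16) [heading=90, draw]
FD 2: (0,16) -> (0,18) [heading=90, draw]
LT 45: heading 90 -> 135
RT 180: heading 135 -> 315
REPEAT 6 [
  -- iteration 1/6 --
  LT 64: heading 315 -> 19
  FD 4: (0,18) -> (3.782,19.302) [heading=19, draw]
  FD 13: (3.782,19.302) -> (16.074,23.535) [heading=19, draw]
  -- iteration 2/6 --
  LT 64: heading 19 -> 83
  FD 4: (16.074,23.535) -> (16.561,27.505) [heading=83, draw]
  FD 13: (16.561,27.505) -> (18.146,40.408) [heading=83, draw]
  -- iteration 3/6 --
  LT 64: heading 83 -> 147
  FD 4: (18.146,40.408) -> (14.791,42.586) [heading=147, draw]
  FD 13: (14.791,42.586) -> (3.888,49.667) [heading=147, draw]
  -- iteration 4/6 --
  LT 64: heading 147 -> 211
  FD 4: (3.888,49.667) -> (0.46,47.607) [heading=211, draw]
  FD 13: (0.46,47.607) -> (-10.684,40.911) [heading=211, draw]
  -- iteration 5/6 --
  LT 64: heading 211 -> 275
  FD 4: (-10.684,40.911) -> (-10.335,36.926) [heading=275, draw]
  FD 13: (-10.335,36.926) -> (-9.202,23.976) [heading=275, draw]
  -- iteration 6/6 --
  LT 64: heading 275 -> 339
  FD 4: (-9.202,23.976) -> (-5.468,22.542) [heading=339, draw]
  FD 13: (-5.468,22.542) -> (6.669,17.884) [heading=339, draw]
]
FD 5: (6.669,17.884) -> (11.337,16.092) [heading=339, draw]
FD 16: (11.337,16.092) -> (26.274,10.358) [heading=339, draw]
RT 180: heading 339 -> 159
RT 180: heading 159 -> 339
FD 5: (26.274,10.358) -> (30.942,8.566) [heading=339, draw]
BK 17: (30.942,8.566) -> (15.071,14.658) [heading=339, draw]
Final: pos=(15.071,14.658), heading=339, 18 segment(s) drawn

Answer: 15.071 14.658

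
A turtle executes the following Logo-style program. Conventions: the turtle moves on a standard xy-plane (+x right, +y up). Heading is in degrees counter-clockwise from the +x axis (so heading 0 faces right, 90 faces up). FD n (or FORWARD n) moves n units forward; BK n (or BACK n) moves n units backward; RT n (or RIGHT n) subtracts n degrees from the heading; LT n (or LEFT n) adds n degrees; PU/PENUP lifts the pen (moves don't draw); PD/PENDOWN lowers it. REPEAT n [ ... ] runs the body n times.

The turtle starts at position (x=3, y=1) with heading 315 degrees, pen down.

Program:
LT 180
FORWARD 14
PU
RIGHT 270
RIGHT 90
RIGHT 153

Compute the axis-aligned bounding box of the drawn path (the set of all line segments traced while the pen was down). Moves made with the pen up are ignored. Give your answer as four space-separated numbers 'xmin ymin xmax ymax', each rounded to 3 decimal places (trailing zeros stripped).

Executing turtle program step by step:
Start: pos=(3,1), heading=315, pen down
LT 180: heading 315 -> 135
FD 14: (3,1) -> (-6.899,10.899) [heading=135, draw]
PU: pen up
RT 270: heading 135 -> 225
RT 90: heading 225 -> 135
RT 153: heading 135 -> 342
Final: pos=(-6.899,10.899), heading=342, 1 segment(s) drawn

Segment endpoints: x in {-6.899, 3}, y in {1, 10.899}
xmin=-6.899, ymin=1, xmax=3, ymax=10.899

Answer: -6.899 1 3 10.899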